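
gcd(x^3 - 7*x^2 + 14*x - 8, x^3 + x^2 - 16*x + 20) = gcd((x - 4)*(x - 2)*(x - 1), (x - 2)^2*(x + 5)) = x - 2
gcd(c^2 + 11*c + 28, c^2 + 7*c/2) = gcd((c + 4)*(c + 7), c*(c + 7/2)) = 1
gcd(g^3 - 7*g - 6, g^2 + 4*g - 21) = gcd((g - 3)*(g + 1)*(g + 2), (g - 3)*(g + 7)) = g - 3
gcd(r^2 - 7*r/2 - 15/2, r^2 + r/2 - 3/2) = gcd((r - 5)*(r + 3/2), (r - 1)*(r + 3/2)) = r + 3/2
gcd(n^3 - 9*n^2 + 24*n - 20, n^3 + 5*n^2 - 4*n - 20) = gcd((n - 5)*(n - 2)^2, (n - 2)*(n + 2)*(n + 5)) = n - 2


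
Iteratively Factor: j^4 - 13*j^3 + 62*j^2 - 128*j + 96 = (j - 4)*(j^3 - 9*j^2 + 26*j - 24) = (j - 4)^2*(j^2 - 5*j + 6) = (j - 4)^2*(j - 3)*(j - 2)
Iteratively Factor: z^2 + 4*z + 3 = (z + 3)*(z + 1)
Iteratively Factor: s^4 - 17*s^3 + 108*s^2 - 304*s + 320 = (s - 4)*(s^3 - 13*s^2 + 56*s - 80) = (s - 5)*(s - 4)*(s^2 - 8*s + 16) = (s - 5)*(s - 4)^2*(s - 4)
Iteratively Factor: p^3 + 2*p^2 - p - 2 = (p + 2)*(p^2 - 1) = (p - 1)*(p + 2)*(p + 1)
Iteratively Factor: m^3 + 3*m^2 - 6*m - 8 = (m - 2)*(m^2 + 5*m + 4) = (m - 2)*(m + 4)*(m + 1)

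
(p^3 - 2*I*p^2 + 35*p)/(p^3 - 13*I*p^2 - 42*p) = (p + 5*I)/(p - 6*I)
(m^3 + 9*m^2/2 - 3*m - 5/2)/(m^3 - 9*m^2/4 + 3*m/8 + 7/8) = 4*(m + 5)/(4*m - 7)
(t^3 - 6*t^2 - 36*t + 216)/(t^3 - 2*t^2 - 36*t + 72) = (t - 6)/(t - 2)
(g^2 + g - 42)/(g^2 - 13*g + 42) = (g + 7)/(g - 7)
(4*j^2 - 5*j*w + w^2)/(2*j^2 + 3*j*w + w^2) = (4*j^2 - 5*j*w + w^2)/(2*j^2 + 3*j*w + w^2)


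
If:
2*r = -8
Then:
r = -4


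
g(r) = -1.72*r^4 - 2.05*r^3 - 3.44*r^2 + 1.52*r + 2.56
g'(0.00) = 1.52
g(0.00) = 2.56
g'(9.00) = -5574.07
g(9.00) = -13041.77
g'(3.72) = -463.35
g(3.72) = -474.30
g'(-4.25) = 447.82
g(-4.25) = -469.82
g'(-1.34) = 16.25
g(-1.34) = -6.27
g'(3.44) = -374.99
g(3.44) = -357.23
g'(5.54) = -1395.17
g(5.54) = -2063.36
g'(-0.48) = 4.17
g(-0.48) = 1.17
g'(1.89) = -79.90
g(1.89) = -42.64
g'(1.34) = -35.30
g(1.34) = -12.06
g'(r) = -6.88*r^3 - 6.15*r^2 - 6.88*r + 1.52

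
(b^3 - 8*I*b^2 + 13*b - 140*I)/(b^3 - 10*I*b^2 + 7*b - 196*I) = (b - 5*I)/(b - 7*I)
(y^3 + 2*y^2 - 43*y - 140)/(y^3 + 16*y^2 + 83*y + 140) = (y - 7)/(y + 7)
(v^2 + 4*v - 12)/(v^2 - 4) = (v + 6)/(v + 2)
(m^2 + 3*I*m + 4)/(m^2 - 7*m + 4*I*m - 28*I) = (m - I)/(m - 7)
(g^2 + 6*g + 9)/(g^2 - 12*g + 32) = (g^2 + 6*g + 9)/(g^2 - 12*g + 32)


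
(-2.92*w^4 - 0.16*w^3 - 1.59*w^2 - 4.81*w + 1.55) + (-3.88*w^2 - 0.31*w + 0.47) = -2.92*w^4 - 0.16*w^3 - 5.47*w^2 - 5.12*w + 2.02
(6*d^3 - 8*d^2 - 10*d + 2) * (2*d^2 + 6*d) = 12*d^5 + 20*d^4 - 68*d^3 - 56*d^2 + 12*d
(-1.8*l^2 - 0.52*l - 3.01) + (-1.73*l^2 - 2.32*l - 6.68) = -3.53*l^2 - 2.84*l - 9.69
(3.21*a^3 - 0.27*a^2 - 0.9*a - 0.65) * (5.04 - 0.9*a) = -2.889*a^4 + 16.4214*a^3 - 0.5508*a^2 - 3.951*a - 3.276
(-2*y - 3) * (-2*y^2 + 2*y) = 4*y^3 + 2*y^2 - 6*y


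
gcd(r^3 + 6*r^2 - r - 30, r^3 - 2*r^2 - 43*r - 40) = r + 5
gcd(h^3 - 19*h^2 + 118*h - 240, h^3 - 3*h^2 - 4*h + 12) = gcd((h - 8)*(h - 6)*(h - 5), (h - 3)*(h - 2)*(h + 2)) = 1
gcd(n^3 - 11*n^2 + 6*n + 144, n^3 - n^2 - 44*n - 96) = n^2 - 5*n - 24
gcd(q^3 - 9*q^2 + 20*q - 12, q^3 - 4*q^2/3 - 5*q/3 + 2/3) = q - 2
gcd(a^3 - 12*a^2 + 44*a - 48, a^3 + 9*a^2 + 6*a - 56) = a - 2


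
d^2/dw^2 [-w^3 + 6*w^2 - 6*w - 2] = 12 - 6*w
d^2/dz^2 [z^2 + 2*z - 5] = 2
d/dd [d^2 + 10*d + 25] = 2*d + 10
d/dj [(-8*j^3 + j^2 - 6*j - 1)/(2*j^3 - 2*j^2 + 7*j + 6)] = (14*j^4 - 88*j^3 - 143*j^2 + 8*j - 29)/(4*j^6 - 8*j^5 + 32*j^4 - 4*j^3 + 25*j^2 + 84*j + 36)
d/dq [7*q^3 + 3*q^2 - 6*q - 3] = 21*q^2 + 6*q - 6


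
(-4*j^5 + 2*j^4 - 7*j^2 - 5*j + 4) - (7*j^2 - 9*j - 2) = -4*j^5 + 2*j^4 - 14*j^2 + 4*j + 6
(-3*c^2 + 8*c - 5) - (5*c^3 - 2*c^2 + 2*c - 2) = -5*c^3 - c^2 + 6*c - 3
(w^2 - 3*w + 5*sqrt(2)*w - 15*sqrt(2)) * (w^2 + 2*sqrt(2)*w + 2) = w^4 - 3*w^3 + 7*sqrt(2)*w^3 - 21*sqrt(2)*w^2 + 22*w^2 - 66*w + 10*sqrt(2)*w - 30*sqrt(2)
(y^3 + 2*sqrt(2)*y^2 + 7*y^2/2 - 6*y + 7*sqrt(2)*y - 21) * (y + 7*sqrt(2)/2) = y^4 + 7*y^3/2 + 11*sqrt(2)*y^3/2 + 8*y^2 + 77*sqrt(2)*y^2/4 - 21*sqrt(2)*y + 28*y - 147*sqrt(2)/2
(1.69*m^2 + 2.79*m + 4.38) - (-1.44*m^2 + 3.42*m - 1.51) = 3.13*m^2 - 0.63*m + 5.89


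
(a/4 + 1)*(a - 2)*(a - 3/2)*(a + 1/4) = a^4/4 + 3*a^3/16 - 87*a^2/32 + 37*a/16 + 3/4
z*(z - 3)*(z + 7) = z^3 + 4*z^2 - 21*z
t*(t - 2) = t^2 - 2*t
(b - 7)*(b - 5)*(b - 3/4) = b^3 - 51*b^2/4 + 44*b - 105/4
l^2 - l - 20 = (l - 5)*(l + 4)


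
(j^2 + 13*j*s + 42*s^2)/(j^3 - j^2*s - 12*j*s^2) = (-j^2 - 13*j*s - 42*s^2)/(j*(-j^2 + j*s + 12*s^2))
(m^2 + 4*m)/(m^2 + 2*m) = (m + 4)/(m + 2)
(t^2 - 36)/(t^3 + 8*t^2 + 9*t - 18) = (t - 6)/(t^2 + 2*t - 3)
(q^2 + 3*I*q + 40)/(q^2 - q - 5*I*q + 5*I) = (q + 8*I)/(q - 1)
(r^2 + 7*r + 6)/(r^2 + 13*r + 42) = (r + 1)/(r + 7)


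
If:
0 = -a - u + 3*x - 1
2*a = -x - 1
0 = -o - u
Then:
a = -x/2 - 1/2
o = 1/2 - 7*x/2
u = 7*x/2 - 1/2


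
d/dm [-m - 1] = -1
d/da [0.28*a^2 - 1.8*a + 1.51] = 0.56*a - 1.8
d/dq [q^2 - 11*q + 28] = 2*q - 11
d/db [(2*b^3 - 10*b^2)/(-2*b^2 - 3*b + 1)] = 4*b*(-b^3 - 3*b^2 + 9*b - 5)/(4*b^4 + 12*b^3 + 5*b^2 - 6*b + 1)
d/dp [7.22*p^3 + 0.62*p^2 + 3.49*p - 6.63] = 21.66*p^2 + 1.24*p + 3.49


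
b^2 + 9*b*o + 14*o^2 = (b + 2*o)*(b + 7*o)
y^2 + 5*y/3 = y*(y + 5/3)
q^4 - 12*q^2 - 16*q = q*(q - 4)*(q + 2)^2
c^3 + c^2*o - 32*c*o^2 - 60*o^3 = (c - 6*o)*(c + 2*o)*(c + 5*o)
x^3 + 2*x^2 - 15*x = x*(x - 3)*(x + 5)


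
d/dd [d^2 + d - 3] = 2*d + 1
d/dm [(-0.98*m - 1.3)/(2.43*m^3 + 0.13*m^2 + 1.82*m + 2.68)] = (4.7628*m^3 + 9.6044*m^2 + 0.338*m - 0.2604)/(5.9049*m^6 + 0.6318*m^5 + 8.8621*m^4 + 13.498*m^3 + 4.0092*m^2 + 9.7552*m + 7.1824)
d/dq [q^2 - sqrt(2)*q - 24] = 2*q - sqrt(2)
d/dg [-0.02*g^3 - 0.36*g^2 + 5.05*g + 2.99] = -0.06*g^2 - 0.72*g + 5.05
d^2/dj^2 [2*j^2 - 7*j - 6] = 4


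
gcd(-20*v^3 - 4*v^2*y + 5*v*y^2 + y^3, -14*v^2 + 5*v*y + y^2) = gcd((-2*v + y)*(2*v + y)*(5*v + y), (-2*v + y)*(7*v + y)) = -2*v + y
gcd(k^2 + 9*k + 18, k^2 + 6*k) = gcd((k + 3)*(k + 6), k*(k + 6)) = k + 6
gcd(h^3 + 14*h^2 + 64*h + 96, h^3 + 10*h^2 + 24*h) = h^2 + 10*h + 24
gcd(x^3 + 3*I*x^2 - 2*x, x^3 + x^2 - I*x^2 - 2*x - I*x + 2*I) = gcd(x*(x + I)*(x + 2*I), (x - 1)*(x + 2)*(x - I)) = 1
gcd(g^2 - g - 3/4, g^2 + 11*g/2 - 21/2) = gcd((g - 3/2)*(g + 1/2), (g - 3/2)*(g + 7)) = g - 3/2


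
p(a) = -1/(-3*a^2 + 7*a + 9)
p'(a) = -(6*a - 7)/(-3*a^2 + 7*a + 9)^2 = (7 - 6*a)/(-3*a^2 + 7*a + 9)^2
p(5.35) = 0.03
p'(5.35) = -0.02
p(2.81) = -0.20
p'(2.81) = -0.40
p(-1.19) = 0.28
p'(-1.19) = 1.10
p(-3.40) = 0.02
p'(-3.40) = 0.01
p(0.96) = -0.08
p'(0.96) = 0.01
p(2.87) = -0.23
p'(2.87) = -0.53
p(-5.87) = 0.01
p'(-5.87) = 0.00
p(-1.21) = 0.26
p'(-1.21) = 0.96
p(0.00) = -0.11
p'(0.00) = 0.09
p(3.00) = -0.33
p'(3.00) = -1.22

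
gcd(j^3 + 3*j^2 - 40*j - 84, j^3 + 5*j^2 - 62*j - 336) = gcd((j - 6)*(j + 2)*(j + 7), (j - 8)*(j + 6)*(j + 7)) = j + 7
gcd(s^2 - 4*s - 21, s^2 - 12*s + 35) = s - 7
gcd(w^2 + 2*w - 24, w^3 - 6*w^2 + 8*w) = w - 4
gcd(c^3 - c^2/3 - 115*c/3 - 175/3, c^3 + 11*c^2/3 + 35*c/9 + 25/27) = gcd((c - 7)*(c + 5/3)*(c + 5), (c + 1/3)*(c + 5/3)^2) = c + 5/3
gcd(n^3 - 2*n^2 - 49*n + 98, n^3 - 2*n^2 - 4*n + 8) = n - 2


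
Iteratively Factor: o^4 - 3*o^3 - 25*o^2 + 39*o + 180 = (o - 5)*(o^3 + 2*o^2 - 15*o - 36) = (o - 5)*(o + 3)*(o^2 - o - 12) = (o - 5)*(o + 3)^2*(o - 4)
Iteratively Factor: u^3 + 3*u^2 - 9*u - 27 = (u - 3)*(u^2 + 6*u + 9) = (u - 3)*(u + 3)*(u + 3)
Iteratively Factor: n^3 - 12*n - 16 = (n + 2)*(n^2 - 2*n - 8) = (n + 2)^2*(n - 4)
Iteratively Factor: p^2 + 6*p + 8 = (p + 4)*(p + 2)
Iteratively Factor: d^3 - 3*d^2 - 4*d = (d - 4)*(d^2 + d) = (d - 4)*(d + 1)*(d)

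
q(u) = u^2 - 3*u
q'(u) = 2*u - 3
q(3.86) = 3.32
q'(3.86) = 4.72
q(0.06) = -0.18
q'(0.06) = -2.88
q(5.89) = 17.02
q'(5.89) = 8.78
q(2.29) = -1.63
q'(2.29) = 1.58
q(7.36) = 32.09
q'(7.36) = 11.72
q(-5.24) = 43.18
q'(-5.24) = -13.48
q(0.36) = -0.95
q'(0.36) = -2.28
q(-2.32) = 12.34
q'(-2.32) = -7.64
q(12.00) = 108.00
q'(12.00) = 21.00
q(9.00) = 54.00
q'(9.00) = 15.00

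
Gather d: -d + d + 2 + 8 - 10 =0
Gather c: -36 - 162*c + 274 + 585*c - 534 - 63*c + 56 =360*c - 240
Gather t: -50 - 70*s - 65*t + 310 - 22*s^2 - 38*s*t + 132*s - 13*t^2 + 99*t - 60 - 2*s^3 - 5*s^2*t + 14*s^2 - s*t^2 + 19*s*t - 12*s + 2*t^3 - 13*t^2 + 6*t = -2*s^3 - 8*s^2 + 50*s + 2*t^3 + t^2*(-s - 26) + t*(-5*s^2 - 19*s + 40) + 200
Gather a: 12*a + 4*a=16*a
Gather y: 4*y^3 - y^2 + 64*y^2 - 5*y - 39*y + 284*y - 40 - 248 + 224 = 4*y^3 + 63*y^2 + 240*y - 64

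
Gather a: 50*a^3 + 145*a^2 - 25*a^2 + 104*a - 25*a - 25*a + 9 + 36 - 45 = 50*a^3 + 120*a^2 + 54*a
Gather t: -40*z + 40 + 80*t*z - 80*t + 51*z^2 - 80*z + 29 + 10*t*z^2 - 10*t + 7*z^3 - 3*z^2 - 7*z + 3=t*(10*z^2 + 80*z - 90) + 7*z^3 + 48*z^2 - 127*z + 72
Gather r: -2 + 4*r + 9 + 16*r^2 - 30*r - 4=16*r^2 - 26*r + 3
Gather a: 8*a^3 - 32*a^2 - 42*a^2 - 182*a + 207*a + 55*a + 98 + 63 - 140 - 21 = 8*a^3 - 74*a^2 + 80*a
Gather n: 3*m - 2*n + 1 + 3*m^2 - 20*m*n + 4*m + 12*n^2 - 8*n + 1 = 3*m^2 + 7*m + 12*n^2 + n*(-20*m - 10) + 2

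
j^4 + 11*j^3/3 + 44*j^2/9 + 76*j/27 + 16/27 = (j + 2/3)^2*(j + 1)*(j + 4/3)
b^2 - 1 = (b - 1)*(b + 1)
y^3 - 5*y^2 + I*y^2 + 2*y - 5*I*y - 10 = (y - 5)*(y - I)*(y + 2*I)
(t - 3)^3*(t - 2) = t^4 - 11*t^3 + 45*t^2 - 81*t + 54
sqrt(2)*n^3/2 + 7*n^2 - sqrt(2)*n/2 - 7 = (n - 1)*(n + 7*sqrt(2))*(sqrt(2)*n/2 + sqrt(2)/2)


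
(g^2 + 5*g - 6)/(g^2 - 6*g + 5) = (g + 6)/(g - 5)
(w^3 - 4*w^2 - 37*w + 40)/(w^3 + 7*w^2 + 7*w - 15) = (w - 8)/(w + 3)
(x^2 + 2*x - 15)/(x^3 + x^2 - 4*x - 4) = (x^2 + 2*x - 15)/(x^3 + x^2 - 4*x - 4)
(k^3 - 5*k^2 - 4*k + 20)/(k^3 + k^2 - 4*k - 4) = (k - 5)/(k + 1)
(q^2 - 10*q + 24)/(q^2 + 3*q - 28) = (q - 6)/(q + 7)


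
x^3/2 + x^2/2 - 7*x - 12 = (x/2 + 1)*(x - 4)*(x + 3)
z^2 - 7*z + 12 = (z - 4)*(z - 3)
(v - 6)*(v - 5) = v^2 - 11*v + 30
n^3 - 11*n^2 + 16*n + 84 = (n - 7)*(n - 6)*(n + 2)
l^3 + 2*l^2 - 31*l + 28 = (l - 4)*(l - 1)*(l + 7)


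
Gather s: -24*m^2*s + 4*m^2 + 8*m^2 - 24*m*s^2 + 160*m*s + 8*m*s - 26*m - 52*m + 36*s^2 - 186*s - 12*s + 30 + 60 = 12*m^2 - 78*m + s^2*(36 - 24*m) + s*(-24*m^2 + 168*m - 198) + 90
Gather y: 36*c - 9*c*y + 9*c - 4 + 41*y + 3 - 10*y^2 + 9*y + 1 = 45*c - 10*y^2 + y*(50 - 9*c)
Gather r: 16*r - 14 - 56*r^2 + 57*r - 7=-56*r^2 + 73*r - 21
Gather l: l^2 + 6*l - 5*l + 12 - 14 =l^2 + l - 2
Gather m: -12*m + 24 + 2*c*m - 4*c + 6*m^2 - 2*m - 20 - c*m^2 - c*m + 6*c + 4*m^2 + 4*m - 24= 2*c + m^2*(10 - c) + m*(c - 10) - 20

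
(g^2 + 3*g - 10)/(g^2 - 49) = (g^2 + 3*g - 10)/(g^2 - 49)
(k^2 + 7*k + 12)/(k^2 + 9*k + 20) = (k + 3)/(k + 5)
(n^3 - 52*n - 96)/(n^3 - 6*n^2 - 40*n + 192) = (n + 2)/(n - 4)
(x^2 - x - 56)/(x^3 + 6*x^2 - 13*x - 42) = (x - 8)/(x^2 - x - 6)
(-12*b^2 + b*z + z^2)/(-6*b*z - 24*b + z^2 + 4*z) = (12*b^2 - b*z - z^2)/(6*b*z + 24*b - z^2 - 4*z)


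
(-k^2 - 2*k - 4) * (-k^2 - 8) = k^4 + 2*k^3 + 12*k^2 + 16*k + 32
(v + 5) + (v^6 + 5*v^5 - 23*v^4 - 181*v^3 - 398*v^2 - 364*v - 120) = v^6 + 5*v^5 - 23*v^4 - 181*v^3 - 398*v^2 - 363*v - 115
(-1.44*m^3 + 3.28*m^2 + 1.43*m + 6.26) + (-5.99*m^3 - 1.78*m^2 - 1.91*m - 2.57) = -7.43*m^3 + 1.5*m^2 - 0.48*m + 3.69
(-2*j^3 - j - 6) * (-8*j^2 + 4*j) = 16*j^5 - 8*j^4 + 8*j^3 + 44*j^2 - 24*j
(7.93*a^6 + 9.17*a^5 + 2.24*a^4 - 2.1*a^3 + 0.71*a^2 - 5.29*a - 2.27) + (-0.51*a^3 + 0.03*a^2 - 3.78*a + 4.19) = 7.93*a^6 + 9.17*a^5 + 2.24*a^4 - 2.61*a^3 + 0.74*a^2 - 9.07*a + 1.92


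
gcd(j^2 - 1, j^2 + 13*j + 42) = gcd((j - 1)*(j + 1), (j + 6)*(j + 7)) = 1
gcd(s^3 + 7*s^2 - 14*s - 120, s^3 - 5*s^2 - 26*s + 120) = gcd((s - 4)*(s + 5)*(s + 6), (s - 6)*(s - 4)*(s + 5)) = s^2 + s - 20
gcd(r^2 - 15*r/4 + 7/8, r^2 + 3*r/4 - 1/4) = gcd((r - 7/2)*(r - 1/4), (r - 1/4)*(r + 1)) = r - 1/4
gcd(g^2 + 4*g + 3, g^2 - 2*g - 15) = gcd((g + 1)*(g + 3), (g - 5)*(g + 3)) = g + 3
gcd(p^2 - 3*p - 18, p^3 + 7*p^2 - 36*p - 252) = p - 6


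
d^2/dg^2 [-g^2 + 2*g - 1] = -2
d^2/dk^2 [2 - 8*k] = 0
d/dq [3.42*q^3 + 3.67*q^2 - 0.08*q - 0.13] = 10.26*q^2 + 7.34*q - 0.08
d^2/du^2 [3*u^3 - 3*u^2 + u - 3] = 18*u - 6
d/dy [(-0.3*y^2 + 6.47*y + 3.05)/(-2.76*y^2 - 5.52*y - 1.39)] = (19.5132*y^2 + 17.67*y + 7.8427)/(7.6176*y^4 + 30.4704*y^3 + 38.1432*y^2 + 15.3456*y + 1.9321)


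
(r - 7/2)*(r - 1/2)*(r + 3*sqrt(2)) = r^3 - 4*r^2 + 3*sqrt(2)*r^2 - 12*sqrt(2)*r + 7*r/4 + 21*sqrt(2)/4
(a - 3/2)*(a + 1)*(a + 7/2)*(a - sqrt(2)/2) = a^4 - sqrt(2)*a^3/2 + 3*a^3 - 13*a^2/4 - 3*sqrt(2)*a^2/2 - 21*a/4 + 13*sqrt(2)*a/8 + 21*sqrt(2)/8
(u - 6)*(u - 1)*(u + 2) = u^3 - 5*u^2 - 8*u + 12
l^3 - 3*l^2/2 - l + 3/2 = (l - 3/2)*(l - 1)*(l + 1)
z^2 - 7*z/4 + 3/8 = (z - 3/2)*(z - 1/4)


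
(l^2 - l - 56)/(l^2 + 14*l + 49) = (l - 8)/(l + 7)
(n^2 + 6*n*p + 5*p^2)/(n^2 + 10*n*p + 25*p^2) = (n + p)/(n + 5*p)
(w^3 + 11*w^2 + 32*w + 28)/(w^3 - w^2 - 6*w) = (w^2 + 9*w + 14)/(w*(w - 3))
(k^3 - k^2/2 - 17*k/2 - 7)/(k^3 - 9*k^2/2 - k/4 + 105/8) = 4*(k^2 + 3*k + 2)/(4*k^2 - 4*k - 15)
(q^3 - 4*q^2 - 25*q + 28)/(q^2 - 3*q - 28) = q - 1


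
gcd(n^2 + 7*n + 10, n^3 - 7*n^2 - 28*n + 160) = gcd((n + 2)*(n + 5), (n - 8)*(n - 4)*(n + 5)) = n + 5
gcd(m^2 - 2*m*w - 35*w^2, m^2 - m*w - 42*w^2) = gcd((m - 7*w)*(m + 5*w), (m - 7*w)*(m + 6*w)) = -m + 7*w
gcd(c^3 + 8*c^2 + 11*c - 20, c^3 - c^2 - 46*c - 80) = c + 5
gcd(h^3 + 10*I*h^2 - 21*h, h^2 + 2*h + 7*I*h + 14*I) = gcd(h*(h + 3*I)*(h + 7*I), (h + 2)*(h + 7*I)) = h + 7*I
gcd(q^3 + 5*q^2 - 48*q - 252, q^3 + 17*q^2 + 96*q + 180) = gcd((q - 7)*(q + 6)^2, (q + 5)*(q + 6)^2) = q^2 + 12*q + 36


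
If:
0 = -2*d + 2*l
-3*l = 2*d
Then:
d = 0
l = 0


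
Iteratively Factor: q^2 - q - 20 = (q - 5)*(q + 4)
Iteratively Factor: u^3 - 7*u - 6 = (u + 1)*(u^2 - u - 6) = (u - 3)*(u + 1)*(u + 2)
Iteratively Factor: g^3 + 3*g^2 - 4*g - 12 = (g - 2)*(g^2 + 5*g + 6) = (g - 2)*(g + 2)*(g + 3)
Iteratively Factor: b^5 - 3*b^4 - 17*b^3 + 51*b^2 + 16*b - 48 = (b - 4)*(b^4 + b^3 - 13*b^2 - b + 12) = (b - 4)*(b + 4)*(b^3 - 3*b^2 - b + 3) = (b - 4)*(b - 3)*(b + 4)*(b^2 - 1) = (b - 4)*(b - 3)*(b + 1)*(b + 4)*(b - 1)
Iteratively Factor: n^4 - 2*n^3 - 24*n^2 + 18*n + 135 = (n - 5)*(n^3 + 3*n^2 - 9*n - 27) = (n - 5)*(n - 3)*(n^2 + 6*n + 9) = (n - 5)*(n - 3)*(n + 3)*(n + 3)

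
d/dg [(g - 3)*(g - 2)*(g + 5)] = 3*g^2 - 19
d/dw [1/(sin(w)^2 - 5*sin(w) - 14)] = (5 - 2*sin(w))*cos(w)/((sin(w) - 7)^2*(sin(w) + 2)^2)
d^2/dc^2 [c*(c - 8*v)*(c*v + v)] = 2*v*(3*c - 8*v + 1)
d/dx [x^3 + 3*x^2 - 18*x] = 3*x^2 + 6*x - 18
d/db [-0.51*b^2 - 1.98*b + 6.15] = -1.02*b - 1.98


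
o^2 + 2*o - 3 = (o - 1)*(o + 3)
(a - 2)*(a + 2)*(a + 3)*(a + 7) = a^4 + 10*a^3 + 17*a^2 - 40*a - 84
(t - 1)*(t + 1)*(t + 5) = t^3 + 5*t^2 - t - 5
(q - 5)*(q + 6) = q^2 + q - 30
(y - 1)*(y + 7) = y^2 + 6*y - 7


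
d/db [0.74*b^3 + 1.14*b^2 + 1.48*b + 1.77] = 2.22*b^2 + 2.28*b + 1.48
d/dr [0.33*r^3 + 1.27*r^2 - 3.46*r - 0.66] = 0.99*r^2 + 2.54*r - 3.46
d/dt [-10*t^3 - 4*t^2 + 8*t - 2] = -30*t^2 - 8*t + 8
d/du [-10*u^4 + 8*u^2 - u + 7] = -40*u^3 + 16*u - 1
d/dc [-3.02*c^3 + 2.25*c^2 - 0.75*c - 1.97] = -9.06*c^2 + 4.5*c - 0.75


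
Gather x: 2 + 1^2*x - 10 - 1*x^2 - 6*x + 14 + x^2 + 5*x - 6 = 0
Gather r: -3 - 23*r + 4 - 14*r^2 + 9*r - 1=-14*r^2 - 14*r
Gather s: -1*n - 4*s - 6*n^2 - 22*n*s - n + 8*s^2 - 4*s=-6*n^2 - 2*n + 8*s^2 + s*(-22*n - 8)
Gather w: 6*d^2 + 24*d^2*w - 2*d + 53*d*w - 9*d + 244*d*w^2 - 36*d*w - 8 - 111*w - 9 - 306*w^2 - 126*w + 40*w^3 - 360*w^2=6*d^2 - 11*d + 40*w^3 + w^2*(244*d - 666) + w*(24*d^2 + 17*d - 237) - 17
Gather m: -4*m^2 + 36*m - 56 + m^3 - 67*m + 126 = m^3 - 4*m^2 - 31*m + 70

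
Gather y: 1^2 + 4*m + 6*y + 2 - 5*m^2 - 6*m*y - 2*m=-5*m^2 + 2*m + y*(6 - 6*m) + 3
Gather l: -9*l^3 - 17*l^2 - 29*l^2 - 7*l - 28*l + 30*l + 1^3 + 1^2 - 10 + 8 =-9*l^3 - 46*l^2 - 5*l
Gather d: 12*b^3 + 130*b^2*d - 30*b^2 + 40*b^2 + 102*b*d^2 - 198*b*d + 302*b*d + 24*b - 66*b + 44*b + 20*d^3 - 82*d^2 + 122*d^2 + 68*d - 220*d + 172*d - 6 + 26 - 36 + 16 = 12*b^3 + 10*b^2 + 2*b + 20*d^3 + d^2*(102*b + 40) + d*(130*b^2 + 104*b + 20)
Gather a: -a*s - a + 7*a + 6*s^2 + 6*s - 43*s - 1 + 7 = a*(6 - s) + 6*s^2 - 37*s + 6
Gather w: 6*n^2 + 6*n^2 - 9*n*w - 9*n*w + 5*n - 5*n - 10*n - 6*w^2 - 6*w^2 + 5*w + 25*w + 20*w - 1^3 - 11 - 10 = 12*n^2 - 10*n - 12*w^2 + w*(50 - 18*n) - 22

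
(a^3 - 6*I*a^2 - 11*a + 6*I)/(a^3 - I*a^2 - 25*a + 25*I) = (a^2 - 5*I*a - 6)/(a^2 - 25)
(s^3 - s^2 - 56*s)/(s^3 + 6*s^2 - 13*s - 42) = s*(s - 8)/(s^2 - s - 6)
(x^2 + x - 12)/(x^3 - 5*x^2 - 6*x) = (-x^2 - x + 12)/(x*(-x^2 + 5*x + 6))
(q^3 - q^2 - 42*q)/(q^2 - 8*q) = (q^2 - q - 42)/(q - 8)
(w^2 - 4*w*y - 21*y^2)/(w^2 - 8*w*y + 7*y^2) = (-w - 3*y)/(-w + y)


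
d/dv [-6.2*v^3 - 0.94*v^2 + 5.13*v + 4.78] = -18.6*v^2 - 1.88*v + 5.13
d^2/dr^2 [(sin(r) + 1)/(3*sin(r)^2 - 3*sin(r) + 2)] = (-81*sin(r)^5 - 45*sin(r)^4 + 63*sin(r)^2 + 23*sin(r)/4 - 171*sin(3*r)/4 + 9*sin(5*r)/2 + 18)/(3*sin(r)^2 - 3*sin(r) + 2)^3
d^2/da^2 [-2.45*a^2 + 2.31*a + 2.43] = -4.90000000000000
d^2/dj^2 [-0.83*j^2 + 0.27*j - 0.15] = -1.66000000000000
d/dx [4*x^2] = 8*x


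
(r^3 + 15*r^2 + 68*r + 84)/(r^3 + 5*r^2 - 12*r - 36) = (r + 7)/(r - 3)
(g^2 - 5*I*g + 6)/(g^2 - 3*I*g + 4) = (g - 6*I)/(g - 4*I)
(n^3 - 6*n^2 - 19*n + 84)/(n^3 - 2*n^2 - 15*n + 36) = (n - 7)/(n - 3)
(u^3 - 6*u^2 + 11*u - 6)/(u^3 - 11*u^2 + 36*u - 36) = (u - 1)/(u - 6)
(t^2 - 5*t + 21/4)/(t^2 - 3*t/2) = (t - 7/2)/t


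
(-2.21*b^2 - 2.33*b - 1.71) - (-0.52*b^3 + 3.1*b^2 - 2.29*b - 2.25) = 0.52*b^3 - 5.31*b^2 - 0.04*b + 0.54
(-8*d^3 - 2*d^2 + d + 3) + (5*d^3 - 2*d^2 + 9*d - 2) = -3*d^3 - 4*d^2 + 10*d + 1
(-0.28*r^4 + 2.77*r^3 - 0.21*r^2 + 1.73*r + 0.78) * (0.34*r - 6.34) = -0.0952*r^5 + 2.717*r^4 - 17.6332*r^3 + 1.9196*r^2 - 10.703*r - 4.9452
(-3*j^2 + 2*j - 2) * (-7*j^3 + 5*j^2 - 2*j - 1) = 21*j^5 - 29*j^4 + 30*j^3 - 11*j^2 + 2*j + 2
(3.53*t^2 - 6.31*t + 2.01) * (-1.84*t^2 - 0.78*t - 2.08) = -6.4952*t^4 + 8.857*t^3 - 6.119*t^2 + 11.557*t - 4.1808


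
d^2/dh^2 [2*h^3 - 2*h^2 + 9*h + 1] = 12*h - 4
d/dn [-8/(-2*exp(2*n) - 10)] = -8*exp(2*n)/(exp(2*n) + 5)^2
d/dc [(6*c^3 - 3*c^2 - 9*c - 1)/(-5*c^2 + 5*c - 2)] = (-30*c^4 + 60*c^3 - 96*c^2 + 2*c + 23)/(25*c^4 - 50*c^3 + 45*c^2 - 20*c + 4)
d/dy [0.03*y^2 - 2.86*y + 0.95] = 0.06*y - 2.86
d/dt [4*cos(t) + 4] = -4*sin(t)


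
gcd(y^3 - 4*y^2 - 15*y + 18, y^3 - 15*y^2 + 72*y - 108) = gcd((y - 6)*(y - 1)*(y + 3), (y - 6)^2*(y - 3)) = y - 6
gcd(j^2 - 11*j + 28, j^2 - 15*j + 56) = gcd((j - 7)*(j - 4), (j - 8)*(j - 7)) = j - 7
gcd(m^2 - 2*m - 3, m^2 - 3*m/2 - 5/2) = m + 1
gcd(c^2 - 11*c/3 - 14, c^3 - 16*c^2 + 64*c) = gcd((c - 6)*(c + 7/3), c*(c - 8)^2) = 1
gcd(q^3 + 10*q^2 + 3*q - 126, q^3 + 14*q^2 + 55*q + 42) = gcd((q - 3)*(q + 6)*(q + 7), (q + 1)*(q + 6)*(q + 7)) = q^2 + 13*q + 42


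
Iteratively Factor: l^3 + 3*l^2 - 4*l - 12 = (l + 3)*(l^2 - 4) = (l - 2)*(l + 3)*(l + 2)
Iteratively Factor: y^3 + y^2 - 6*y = (y)*(y^2 + y - 6) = y*(y + 3)*(y - 2)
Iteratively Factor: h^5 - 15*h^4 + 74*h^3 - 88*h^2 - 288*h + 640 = (h - 4)*(h^4 - 11*h^3 + 30*h^2 + 32*h - 160) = (h - 4)*(h + 2)*(h^3 - 13*h^2 + 56*h - 80) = (h - 5)*(h - 4)*(h + 2)*(h^2 - 8*h + 16) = (h - 5)*(h - 4)^2*(h + 2)*(h - 4)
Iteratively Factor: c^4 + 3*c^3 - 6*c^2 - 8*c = (c - 2)*(c^3 + 5*c^2 + 4*c) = (c - 2)*(c + 1)*(c^2 + 4*c) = (c - 2)*(c + 1)*(c + 4)*(c)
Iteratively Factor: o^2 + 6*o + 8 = (o + 4)*(o + 2)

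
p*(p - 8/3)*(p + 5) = p^3 + 7*p^2/3 - 40*p/3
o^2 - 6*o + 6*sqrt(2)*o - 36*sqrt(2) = (o - 6)*(o + 6*sqrt(2))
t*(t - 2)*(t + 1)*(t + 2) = t^4 + t^3 - 4*t^2 - 4*t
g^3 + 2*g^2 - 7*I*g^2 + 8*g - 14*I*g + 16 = (g + 2)*(g - 8*I)*(g + I)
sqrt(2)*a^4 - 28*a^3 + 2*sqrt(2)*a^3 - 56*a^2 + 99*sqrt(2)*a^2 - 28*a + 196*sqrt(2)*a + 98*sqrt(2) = (a + 1)*(a - 7*sqrt(2))^2*(sqrt(2)*a + sqrt(2))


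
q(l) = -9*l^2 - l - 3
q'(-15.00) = 269.00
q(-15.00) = -2013.00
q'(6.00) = -109.00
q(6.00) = -333.00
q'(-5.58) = 99.44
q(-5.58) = -277.65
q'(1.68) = -31.24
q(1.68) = -30.08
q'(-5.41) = 96.38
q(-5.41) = -261.00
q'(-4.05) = 71.90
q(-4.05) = -146.57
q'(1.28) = -24.04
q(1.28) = -19.03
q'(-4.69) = 83.42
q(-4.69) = -196.27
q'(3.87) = -70.66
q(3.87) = -141.66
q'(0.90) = -17.20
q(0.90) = -11.19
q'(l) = -18*l - 1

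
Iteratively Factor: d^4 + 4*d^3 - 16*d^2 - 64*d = (d + 4)*(d^3 - 16*d) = (d - 4)*(d + 4)*(d^2 + 4*d) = d*(d - 4)*(d + 4)*(d + 4)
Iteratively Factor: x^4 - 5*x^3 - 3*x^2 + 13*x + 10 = (x + 1)*(x^3 - 6*x^2 + 3*x + 10) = (x - 2)*(x + 1)*(x^2 - 4*x - 5) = (x - 5)*(x - 2)*(x + 1)*(x + 1)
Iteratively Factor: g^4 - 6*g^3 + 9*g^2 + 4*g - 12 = (g + 1)*(g^3 - 7*g^2 + 16*g - 12) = (g - 3)*(g + 1)*(g^2 - 4*g + 4) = (g - 3)*(g - 2)*(g + 1)*(g - 2)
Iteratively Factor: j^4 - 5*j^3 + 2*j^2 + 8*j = (j + 1)*(j^3 - 6*j^2 + 8*j) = (j - 4)*(j + 1)*(j^2 - 2*j) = j*(j - 4)*(j + 1)*(j - 2)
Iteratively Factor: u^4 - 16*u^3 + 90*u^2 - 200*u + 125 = (u - 5)*(u^3 - 11*u^2 + 35*u - 25) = (u - 5)^2*(u^2 - 6*u + 5) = (u - 5)^2*(u - 1)*(u - 5)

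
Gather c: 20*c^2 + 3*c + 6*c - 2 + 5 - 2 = 20*c^2 + 9*c + 1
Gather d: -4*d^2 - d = -4*d^2 - d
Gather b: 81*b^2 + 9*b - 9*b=81*b^2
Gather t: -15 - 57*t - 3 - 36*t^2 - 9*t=-36*t^2 - 66*t - 18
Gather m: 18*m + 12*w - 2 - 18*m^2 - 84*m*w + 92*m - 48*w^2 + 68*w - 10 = -18*m^2 + m*(110 - 84*w) - 48*w^2 + 80*w - 12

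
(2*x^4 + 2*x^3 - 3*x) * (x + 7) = 2*x^5 + 16*x^4 + 14*x^3 - 3*x^2 - 21*x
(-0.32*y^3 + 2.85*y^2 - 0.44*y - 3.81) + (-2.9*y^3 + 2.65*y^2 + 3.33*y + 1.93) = -3.22*y^3 + 5.5*y^2 + 2.89*y - 1.88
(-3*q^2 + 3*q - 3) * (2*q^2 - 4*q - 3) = -6*q^4 + 18*q^3 - 9*q^2 + 3*q + 9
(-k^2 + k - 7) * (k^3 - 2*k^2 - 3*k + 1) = -k^5 + 3*k^4 - 6*k^3 + 10*k^2 + 22*k - 7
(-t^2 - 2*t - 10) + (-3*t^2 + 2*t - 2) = -4*t^2 - 12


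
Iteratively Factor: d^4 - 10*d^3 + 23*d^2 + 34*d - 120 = (d + 2)*(d^3 - 12*d^2 + 47*d - 60) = (d - 3)*(d + 2)*(d^2 - 9*d + 20) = (d - 5)*(d - 3)*(d + 2)*(d - 4)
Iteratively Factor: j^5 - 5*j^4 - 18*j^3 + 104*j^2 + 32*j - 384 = (j + 4)*(j^4 - 9*j^3 + 18*j^2 + 32*j - 96) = (j - 4)*(j + 4)*(j^3 - 5*j^2 - 2*j + 24) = (j - 4)*(j - 3)*(j + 4)*(j^2 - 2*j - 8) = (j - 4)*(j - 3)*(j + 2)*(j + 4)*(j - 4)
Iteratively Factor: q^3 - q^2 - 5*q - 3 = (q + 1)*(q^2 - 2*q - 3) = (q - 3)*(q + 1)*(q + 1)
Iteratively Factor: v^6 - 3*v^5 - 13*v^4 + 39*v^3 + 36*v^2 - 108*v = (v)*(v^5 - 3*v^4 - 13*v^3 + 39*v^2 + 36*v - 108) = v*(v - 3)*(v^4 - 13*v^2 + 36) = v*(v - 3)*(v + 3)*(v^3 - 3*v^2 - 4*v + 12) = v*(v - 3)^2*(v + 3)*(v^2 - 4) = v*(v - 3)^2*(v + 2)*(v + 3)*(v - 2)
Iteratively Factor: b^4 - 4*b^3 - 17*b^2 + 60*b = (b - 3)*(b^3 - b^2 - 20*b) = b*(b - 3)*(b^2 - b - 20) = b*(b - 3)*(b + 4)*(b - 5)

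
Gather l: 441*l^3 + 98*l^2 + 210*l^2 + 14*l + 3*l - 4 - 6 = 441*l^3 + 308*l^2 + 17*l - 10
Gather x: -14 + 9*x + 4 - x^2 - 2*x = -x^2 + 7*x - 10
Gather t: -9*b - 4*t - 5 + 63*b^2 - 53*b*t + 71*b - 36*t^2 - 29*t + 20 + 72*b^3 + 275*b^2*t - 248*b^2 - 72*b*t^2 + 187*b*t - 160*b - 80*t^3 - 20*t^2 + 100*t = 72*b^3 - 185*b^2 - 98*b - 80*t^3 + t^2*(-72*b - 56) + t*(275*b^2 + 134*b + 67) + 15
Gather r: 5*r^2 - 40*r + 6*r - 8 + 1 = 5*r^2 - 34*r - 7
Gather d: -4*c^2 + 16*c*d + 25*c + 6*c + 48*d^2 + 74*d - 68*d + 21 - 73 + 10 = -4*c^2 + 31*c + 48*d^2 + d*(16*c + 6) - 42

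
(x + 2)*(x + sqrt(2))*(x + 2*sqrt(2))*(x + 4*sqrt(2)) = x^4 + 2*x^3 + 7*sqrt(2)*x^3 + 14*sqrt(2)*x^2 + 28*x^2 + 16*sqrt(2)*x + 56*x + 32*sqrt(2)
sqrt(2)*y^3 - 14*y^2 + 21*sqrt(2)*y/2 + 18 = (y - 6*sqrt(2))*(y - 3*sqrt(2)/2)*(sqrt(2)*y + 1)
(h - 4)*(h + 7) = h^2 + 3*h - 28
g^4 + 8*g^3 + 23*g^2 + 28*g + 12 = (g + 1)*(g + 2)^2*(g + 3)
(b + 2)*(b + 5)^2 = b^3 + 12*b^2 + 45*b + 50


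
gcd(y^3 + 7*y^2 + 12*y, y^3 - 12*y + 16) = y + 4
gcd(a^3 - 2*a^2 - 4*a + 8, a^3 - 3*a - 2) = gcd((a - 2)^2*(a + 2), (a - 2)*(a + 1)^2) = a - 2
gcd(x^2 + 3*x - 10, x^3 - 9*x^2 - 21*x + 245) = x + 5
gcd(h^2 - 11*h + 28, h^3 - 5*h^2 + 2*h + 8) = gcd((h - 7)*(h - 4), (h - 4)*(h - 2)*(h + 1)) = h - 4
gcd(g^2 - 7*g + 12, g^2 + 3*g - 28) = g - 4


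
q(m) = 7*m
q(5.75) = 40.25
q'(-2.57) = 7.00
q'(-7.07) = 7.00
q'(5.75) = 7.00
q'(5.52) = 7.00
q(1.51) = 10.57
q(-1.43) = -10.01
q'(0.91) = 7.00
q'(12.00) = 7.00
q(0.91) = 6.37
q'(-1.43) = 7.00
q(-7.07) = -49.49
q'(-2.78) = 7.00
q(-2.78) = -19.46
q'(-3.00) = 7.00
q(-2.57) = -17.99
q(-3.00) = -21.00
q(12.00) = 84.00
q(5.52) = 38.64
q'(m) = 7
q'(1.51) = 7.00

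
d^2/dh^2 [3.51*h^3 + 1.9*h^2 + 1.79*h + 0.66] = 21.06*h + 3.8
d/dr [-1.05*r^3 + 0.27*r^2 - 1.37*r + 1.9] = -3.15*r^2 + 0.54*r - 1.37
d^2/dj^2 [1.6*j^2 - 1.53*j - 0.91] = 3.20000000000000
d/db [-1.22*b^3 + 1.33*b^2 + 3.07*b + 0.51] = -3.66*b^2 + 2.66*b + 3.07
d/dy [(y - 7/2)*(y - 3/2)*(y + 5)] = 3*y^2 - 79/4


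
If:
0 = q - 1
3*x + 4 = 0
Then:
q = 1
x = -4/3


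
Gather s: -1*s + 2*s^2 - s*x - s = 2*s^2 + s*(-x - 2)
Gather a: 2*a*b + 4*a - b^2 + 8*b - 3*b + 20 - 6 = a*(2*b + 4) - b^2 + 5*b + 14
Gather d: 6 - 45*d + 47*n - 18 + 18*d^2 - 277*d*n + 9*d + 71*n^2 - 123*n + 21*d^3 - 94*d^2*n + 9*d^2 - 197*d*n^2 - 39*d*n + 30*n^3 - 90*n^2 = 21*d^3 + d^2*(27 - 94*n) + d*(-197*n^2 - 316*n - 36) + 30*n^3 - 19*n^2 - 76*n - 12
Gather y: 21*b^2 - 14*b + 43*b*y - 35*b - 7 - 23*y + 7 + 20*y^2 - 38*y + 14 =21*b^2 - 49*b + 20*y^2 + y*(43*b - 61) + 14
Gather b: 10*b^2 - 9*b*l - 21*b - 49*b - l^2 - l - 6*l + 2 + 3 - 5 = 10*b^2 + b*(-9*l - 70) - l^2 - 7*l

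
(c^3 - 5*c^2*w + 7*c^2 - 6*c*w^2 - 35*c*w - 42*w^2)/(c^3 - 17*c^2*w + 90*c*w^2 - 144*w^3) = (c^2 + c*w + 7*c + 7*w)/(c^2 - 11*c*w + 24*w^2)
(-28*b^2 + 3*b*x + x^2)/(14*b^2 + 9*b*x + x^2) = (-4*b + x)/(2*b + x)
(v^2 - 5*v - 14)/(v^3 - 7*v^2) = (v + 2)/v^2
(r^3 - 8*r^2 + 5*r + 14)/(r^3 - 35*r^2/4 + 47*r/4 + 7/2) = 4*(r + 1)/(4*r + 1)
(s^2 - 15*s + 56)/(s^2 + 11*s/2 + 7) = 2*(s^2 - 15*s + 56)/(2*s^2 + 11*s + 14)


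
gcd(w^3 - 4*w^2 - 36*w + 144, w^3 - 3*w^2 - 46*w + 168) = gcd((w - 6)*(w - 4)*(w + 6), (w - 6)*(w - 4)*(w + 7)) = w^2 - 10*w + 24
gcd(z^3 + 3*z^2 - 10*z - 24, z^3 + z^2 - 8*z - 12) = z^2 - z - 6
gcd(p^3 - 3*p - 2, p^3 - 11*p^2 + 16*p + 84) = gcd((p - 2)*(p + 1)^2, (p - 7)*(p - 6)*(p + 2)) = 1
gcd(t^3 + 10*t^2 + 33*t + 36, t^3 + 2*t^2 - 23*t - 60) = t^2 + 7*t + 12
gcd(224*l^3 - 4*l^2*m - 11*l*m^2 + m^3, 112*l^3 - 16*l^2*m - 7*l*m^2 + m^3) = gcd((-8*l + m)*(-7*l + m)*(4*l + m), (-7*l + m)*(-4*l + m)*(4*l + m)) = 28*l^2 + 3*l*m - m^2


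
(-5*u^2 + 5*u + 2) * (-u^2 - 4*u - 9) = 5*u^4 + 15*u^3 + 23*u^2 - 53*u - 18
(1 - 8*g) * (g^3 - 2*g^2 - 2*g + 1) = -8*g^4 + 17*g^3 + 14*g^2 - 10*g + 1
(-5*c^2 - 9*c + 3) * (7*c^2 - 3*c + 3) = -35*c^4 - 48*c^3 + 33*c^2 - 36*c + 9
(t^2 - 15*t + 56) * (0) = 0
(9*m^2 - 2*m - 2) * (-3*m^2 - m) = -27*m^4 - 3*m^3 + 8*m^2 + 2*m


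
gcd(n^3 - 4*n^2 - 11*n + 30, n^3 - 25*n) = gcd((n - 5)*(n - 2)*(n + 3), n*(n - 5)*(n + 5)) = n - 5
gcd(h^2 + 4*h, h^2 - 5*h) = h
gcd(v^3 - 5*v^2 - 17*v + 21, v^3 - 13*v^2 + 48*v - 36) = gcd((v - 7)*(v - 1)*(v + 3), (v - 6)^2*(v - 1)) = v - 1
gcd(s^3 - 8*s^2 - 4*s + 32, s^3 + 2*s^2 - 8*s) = s - 2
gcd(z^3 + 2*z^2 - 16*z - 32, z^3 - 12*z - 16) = z^2 - 2*z - 8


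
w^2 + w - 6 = (w - 2)*(w + 3)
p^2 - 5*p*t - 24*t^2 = (p - 8*t)*(p + 3*t)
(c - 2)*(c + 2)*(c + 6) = c^3 + 6*c^2 - 4*c - 24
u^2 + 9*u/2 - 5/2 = (u - 1/2)*(u + 5)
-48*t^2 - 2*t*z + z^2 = (-8*t + z)*(6*t + z)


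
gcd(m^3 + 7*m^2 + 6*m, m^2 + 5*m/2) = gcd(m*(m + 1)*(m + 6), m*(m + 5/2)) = m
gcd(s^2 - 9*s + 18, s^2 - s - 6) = s - 3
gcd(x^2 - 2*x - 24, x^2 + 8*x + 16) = x + 4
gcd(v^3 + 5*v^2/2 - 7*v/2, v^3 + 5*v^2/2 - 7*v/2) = v^3 + 5*v^2/2 - 7*v/2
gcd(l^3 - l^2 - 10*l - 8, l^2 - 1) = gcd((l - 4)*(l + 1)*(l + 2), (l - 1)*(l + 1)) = l + 1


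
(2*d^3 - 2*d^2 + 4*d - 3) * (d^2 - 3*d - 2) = 2*d^5 - 8*d^4 + 6*d^3 - 11*d^2 + d + 6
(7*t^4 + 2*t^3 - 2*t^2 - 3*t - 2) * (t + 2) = 7*t^5 + 16*t^4 + 2*t^3 - 7*t^2 - 8*t - 4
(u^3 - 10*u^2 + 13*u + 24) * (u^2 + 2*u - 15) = u^5 - 8*u^4 - 22*u^3 + 200*u^2 - 147*u - 360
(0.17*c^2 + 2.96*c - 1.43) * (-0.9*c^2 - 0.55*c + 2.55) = -0.153*c^4 - 2.7575*c^3 + 0.0924999999999998*c^2 + 8.3345*c - 3.6465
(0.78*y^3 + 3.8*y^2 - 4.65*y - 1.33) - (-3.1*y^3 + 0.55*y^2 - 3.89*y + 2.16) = 3.88*y^3 + 3.25*y^2 - 0.76*y - 3.49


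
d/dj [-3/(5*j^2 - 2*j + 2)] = 6*(5*j - 1)/(5*j^2 - 2*j + 2)^2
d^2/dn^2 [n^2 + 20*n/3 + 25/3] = 2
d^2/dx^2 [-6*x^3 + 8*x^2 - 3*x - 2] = 16 - 36*x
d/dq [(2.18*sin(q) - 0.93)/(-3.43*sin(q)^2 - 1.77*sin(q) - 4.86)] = (7.4774*sin(q)^2 - 6.3798*sin(q) - 12.2409)*cos(q)/(11.7649*sin(q)^4 + 12.1422*sin(q)^3 + 36.4725*sin(q)^2 + 17.2044*sin(q) + 23.6196)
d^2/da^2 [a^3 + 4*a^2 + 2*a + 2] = 6*a + 8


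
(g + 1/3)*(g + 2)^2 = g^3 + 13*g^2/3 + 16*g/3 + 4/3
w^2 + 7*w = w*(w + 7)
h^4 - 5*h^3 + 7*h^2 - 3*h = h*(h - 3)*(h - 1)^2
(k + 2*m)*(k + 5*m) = k^2 + 7*k*m + 10*m^2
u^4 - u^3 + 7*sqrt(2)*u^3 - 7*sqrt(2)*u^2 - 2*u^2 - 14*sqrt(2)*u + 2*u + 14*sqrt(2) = (u - 1)*(u - sqrt(2))*(u + sqrt(2))*(u + 7*sqrt(2))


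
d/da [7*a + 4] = 7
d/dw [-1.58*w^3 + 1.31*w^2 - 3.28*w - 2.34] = -4.74*w^2 + 2.62*w - 3.28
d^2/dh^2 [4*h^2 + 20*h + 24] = 8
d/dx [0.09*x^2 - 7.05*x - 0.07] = 0.18*x - 7.05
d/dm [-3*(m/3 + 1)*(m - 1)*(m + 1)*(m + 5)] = -4*m^3 - 24*m^2 - 28*m + 8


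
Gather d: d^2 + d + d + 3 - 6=d^2 + 2*d - 3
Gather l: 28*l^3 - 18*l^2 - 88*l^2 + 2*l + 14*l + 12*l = 28*l^3 - 106*l^2 + 28*l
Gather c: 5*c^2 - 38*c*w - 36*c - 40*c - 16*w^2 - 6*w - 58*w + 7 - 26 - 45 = 5*c^2 + c*(-38*w - 76) - 16*w^2 - 64*w - 64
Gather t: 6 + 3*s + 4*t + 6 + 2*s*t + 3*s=6*s + t*(2*s + 4) + 12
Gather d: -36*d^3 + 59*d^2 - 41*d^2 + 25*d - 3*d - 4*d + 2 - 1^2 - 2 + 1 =-36*d^3 + 18*d^2 + 18*d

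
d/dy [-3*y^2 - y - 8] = -6*y - 1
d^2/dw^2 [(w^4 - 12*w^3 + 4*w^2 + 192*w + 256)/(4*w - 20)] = (3*w^4 - 52*w^3 + 330*w^2 - 900*w + 1316)/(2*(w^3 - 15*w^2 + 75*w - 125))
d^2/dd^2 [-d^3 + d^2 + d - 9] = 2 - 6*d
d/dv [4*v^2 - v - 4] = 8*v - 1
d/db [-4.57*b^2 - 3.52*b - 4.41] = -9.14*b - 3.52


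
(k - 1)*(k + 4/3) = k^2 + k/3 - 4/3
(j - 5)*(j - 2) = j^2 - 7*j + 10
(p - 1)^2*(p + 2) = p^3 - 3*p + 2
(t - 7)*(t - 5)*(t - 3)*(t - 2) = t^4 - 17*t^3 + 101*t^2 - 247*t + 210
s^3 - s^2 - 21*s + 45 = (s - 3)^2*(s + 5)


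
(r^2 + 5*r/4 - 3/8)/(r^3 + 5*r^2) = (8*r^2 + 10*r - 3)/(8*r^2*(r + 5))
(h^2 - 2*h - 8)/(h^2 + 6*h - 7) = (h^2 - 2*h - 8)/(h^2 + 6*h - 7)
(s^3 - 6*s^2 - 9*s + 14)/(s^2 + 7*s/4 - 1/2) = 4*(s^2 - 8*s + 7)/(4*s - 1)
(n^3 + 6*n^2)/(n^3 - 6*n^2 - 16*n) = n*(n + 6)/(n^2 - 6*n - 16)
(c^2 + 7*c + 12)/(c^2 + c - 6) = (c + 4)/(c - 2)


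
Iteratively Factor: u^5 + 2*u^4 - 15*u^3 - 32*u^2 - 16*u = (u + 1)*(u^4 + u^3 - 16*u^2 - 16*u) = u*(u + 1)*(u^3 + u^2 - 16*u - 16) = u*(u + 1)*(u + 4)*(u^2 - 3*u - 4) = u*(u + 1)^2*(u + 4)*(u - 4)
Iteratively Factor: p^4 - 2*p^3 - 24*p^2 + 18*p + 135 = (p + 3)*(p^3 - 5*p^2 - 9*p + 45) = (p - 3)*(p + 3)*(p^2 - 2*p - 15) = (p - 5)*(p - 3)*(p + 3)*(p + 3)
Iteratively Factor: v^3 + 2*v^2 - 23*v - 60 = (v + 3)*(v^2 - v - 20) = (v + 3)*(v + 4)*(v - 5)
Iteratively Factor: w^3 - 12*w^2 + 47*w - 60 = (w - 5)*(w^2 - 7*w + 12) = (w - 5)*(w - 4)*(w - 3)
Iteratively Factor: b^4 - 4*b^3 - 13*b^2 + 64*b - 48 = (b - 3)*(b^3 - b^2 - 16*b + 16) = (b - 4)*(b - 3)*(b^2 + 3*b - 4) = (b - 4)*(b - 3)*(b - 1)*(b + 4)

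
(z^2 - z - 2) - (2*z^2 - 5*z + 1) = -z^2 + 4*z - 3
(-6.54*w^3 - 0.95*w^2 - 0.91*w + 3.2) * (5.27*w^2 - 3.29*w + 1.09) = -34.4658*w^5 + 16.5101*w^4 - 8.7988*w^3 + 18.8224*w^2 - 11.5199*w + 3.488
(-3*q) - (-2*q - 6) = 6 - q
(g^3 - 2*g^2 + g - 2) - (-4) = g^3 - 2*g^2 + g + 2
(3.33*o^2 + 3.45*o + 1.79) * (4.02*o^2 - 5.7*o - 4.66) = 13.3866*o^4 - 5.112*o^3 - 27.987*o^2 - 26.28*o - 8.3414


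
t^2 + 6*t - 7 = (t - 1)*(t + 7)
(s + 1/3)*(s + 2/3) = s^2 + s + 2/9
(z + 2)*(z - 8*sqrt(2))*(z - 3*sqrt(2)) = z^3 - 11*sqrt(2)*z^2 + 2*z^2 - 22*sqrt(2)*z + 48*z + 96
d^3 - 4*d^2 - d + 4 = (d - 4)*(d - 1)*(d + 1)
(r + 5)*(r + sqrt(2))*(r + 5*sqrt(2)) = r^3 + 5*r^2 + 6*sqrt(2)*r^2 + 10*r + 30*sqrt(2)*r + 50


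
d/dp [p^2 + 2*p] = 2*p + 2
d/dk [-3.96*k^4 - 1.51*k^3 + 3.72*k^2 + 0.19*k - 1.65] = -15.84*k^3 - 4.53*k^2 + 7.44*k + 0.19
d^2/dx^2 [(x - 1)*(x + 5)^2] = 6*x + 18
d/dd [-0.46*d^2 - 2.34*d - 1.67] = -0.92*d - 2.34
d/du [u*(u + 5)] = 2*u + 5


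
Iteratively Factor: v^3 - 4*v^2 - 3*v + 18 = (v + 2)*(v^2 - 6*v + 9) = (v - 3)*(v + 2)*(v - 3)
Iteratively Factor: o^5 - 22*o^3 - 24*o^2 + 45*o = (o + 3)*(o^4 - 3*o^3 - 13*o^2 + 15*o) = (o + 3)^2*(o^3 - 6*o^2 + 5*o) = (o - 1)*(o + 3)^2*(o^2 - 5*o) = (o - 5)*(o - 1)*(o + 3)^2*(o)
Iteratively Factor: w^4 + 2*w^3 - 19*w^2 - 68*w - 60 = (w + 2)*(w^3 - 19*w - 30) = (w + 2)^2*(w^2 - 2*w - 15) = (w + 2)^2*(w + 3)*(w - 5)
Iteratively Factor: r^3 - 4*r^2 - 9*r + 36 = (r - 4)*(r^2 - 9) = (r - 4)*(r - 3)*(r + 3)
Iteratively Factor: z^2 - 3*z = (z)*(z - 3)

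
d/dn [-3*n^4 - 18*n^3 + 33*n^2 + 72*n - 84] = -12*n^3 - 54*n^2 + 66*n + 72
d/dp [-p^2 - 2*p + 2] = -2*p - 2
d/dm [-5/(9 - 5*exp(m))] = -25*exp(m)/(5*exp(m) - 9)^2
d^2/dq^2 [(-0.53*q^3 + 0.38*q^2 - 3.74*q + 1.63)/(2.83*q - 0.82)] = (-8.489434*q^3 + 7.379508*q^2 - 2.138232*q + 9.26195)/(22.665187*q^3 - 19.701894*q^2 + 5.708676*q - 0.551368)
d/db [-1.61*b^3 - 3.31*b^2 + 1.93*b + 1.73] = -4.83*b^2 - 6.62*b + 1.93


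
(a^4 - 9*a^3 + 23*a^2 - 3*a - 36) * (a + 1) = a^5 - 8*a^4 + 14*a^3 + 20*a^2 - 39*a - 36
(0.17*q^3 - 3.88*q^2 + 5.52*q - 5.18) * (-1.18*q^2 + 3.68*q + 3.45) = -0.2006*q^5 + 5.204*q^4 - 20.2055*q^3 + 13.04*q^2 - 0.0183999999999997*q - 17.871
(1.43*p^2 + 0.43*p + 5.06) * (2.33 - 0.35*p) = -0.5005*p^3 + 3.1814*p^2 - 0.7691*p + 11.7898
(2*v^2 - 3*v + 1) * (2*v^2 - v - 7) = 4*v^4 - 8*v^3 - 9*v^2 + 20*v - 7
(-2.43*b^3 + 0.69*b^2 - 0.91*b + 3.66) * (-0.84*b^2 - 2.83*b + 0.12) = 2.0412*b^5 + 6.2973*b^4 - 1.4799*b^3 - 0.4163*b^2 - 10.467*b + 0.4392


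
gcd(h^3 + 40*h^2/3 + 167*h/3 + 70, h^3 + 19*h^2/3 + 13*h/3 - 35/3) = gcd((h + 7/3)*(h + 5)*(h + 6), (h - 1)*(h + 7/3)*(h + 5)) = h^2 + 22*h/3 + 35/3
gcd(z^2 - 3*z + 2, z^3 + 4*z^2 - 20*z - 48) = 1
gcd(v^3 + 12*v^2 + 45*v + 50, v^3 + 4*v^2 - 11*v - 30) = v^2 + 7*v + 10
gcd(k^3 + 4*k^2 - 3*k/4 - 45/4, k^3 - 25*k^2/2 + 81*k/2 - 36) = k - 3/2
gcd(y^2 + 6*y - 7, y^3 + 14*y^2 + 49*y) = y + 7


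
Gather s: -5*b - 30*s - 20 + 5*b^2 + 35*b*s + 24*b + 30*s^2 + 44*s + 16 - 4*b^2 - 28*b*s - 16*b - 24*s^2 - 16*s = b^2 + 3*b + 6*s^2 + s*(7*b - 2) - 4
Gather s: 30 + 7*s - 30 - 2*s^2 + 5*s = -2*s^2 + 12*s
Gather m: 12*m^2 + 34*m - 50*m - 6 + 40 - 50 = 12*m^2 - 16*m - 16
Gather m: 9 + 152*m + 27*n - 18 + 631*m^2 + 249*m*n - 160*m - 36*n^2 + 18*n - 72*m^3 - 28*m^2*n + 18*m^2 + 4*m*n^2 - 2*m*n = -72*m^3 + m^2*(649 - 28*n) + m*(4*n^2 + 247*n - 8) - 36*n^2 + 45*n - 9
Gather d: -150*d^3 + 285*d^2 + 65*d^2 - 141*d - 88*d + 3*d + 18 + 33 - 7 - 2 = -150*d^3 + 350*d^2 - 226*d + 42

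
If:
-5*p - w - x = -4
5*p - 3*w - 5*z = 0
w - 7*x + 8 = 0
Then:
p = 8*z/29 + 12/29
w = 20/29 - 35*z/29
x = 36/29 - 5*z/29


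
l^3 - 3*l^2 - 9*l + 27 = (l - 3)^2*(l + 3)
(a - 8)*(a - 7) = a^2 - 15*a + 56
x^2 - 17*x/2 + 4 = (x - 8)*(x - 1/2)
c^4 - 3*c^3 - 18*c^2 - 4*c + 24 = (c - 6)*(c - 1)*(c + 2)^2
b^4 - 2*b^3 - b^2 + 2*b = b*(b - 2)*(b - 1)*(b + 1)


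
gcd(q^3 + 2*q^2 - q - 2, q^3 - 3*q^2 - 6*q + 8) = q^2 + q - 2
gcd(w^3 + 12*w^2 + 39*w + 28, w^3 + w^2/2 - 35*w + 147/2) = w + 7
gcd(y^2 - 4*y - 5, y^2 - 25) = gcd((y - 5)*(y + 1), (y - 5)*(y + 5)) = y - 5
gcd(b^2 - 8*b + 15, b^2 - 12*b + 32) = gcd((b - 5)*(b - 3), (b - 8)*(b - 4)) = 1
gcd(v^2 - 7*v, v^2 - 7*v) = v^2 - 7*v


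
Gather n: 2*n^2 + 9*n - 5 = 2*n^2 + 9*n - 5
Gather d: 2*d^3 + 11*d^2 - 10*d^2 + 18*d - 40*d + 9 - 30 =2*d^3 + d^2 - 22*d - 21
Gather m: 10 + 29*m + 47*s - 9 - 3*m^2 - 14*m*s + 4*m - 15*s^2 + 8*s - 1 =-3*m^2 + m*(33 - 14*s) - 15*s^2 + 55*s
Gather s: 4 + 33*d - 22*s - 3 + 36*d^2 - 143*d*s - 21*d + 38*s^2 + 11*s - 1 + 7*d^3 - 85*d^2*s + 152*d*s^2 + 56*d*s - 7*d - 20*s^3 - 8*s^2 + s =7*d^3 + 36*d^2 + 5*d - 20*s^3 + s^2*(152*d + 30) + s*(-85*d^2 - 87*d - 10)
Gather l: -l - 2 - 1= -l - 3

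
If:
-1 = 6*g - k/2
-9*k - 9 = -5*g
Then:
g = -27/103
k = -118/103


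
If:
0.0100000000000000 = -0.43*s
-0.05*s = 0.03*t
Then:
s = -0.02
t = 0.04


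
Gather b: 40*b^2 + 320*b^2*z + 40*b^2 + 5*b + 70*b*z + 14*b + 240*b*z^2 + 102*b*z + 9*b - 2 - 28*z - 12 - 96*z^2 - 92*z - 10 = b^2*(320*z + 80) + b*(240*z^2 + 172*z + 28) - 96*z^2 - 120*z - 24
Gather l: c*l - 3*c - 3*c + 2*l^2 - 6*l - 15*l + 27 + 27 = -6*c + 2*l^2 + l*(c - 21) + 54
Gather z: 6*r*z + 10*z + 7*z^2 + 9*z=7*z^2 + z*(6*r + 19)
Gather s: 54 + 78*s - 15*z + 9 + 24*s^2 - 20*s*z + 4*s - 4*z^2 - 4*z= 24*s^2 + s*(82 - 20*z) - 4*z^2 - 19*z + 63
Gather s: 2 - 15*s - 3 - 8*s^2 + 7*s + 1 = -8*s^2 - 8*s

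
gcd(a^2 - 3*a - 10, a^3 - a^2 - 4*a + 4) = a + 2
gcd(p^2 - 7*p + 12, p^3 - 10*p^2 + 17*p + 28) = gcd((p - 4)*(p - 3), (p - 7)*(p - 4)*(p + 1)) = p - 4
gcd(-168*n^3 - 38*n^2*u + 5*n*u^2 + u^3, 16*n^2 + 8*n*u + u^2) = 4*n + u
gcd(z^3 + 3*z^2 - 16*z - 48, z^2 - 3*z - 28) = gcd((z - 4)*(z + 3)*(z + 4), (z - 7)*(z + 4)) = z + 4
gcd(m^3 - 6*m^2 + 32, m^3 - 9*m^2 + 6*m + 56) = m^2 - 2*m - 8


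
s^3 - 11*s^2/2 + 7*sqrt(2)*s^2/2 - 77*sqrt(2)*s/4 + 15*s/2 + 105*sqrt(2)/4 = (s - 3)*(s - 5/2)*(s + 7*sqrt(2)/2)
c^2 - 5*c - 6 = (c - 6)*(c + 1)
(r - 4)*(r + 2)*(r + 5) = r^3 + 3*r^2 - 18*r - 40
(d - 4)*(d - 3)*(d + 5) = d^3 - 2*d^2 - 23*d + 60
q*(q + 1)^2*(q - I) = q^4 + 2*q^3 - I*q^3 + q^2 - 2*I*q^2 - I*q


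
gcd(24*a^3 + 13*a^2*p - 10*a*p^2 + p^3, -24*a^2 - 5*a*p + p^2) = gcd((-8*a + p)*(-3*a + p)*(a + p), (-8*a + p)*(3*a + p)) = -8*a + p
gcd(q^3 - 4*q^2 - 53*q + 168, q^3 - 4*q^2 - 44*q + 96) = q - 8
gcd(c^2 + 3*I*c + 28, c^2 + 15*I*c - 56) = c + 7*I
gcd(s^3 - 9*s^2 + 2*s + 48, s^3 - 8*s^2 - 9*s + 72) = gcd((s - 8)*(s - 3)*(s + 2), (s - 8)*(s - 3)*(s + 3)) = s^2 - 11*s + 24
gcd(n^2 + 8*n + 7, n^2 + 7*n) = n + 7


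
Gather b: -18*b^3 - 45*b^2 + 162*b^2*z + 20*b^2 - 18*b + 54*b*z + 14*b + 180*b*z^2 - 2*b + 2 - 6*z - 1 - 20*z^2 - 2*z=-18*b^3 + b^2*(162*z - 25) + b*(180*z^2 + 54*z - 6) - 20*z^2 - 8*z + 1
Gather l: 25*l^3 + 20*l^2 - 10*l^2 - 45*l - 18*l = 25*l^3 + 10*l^2 - 63*l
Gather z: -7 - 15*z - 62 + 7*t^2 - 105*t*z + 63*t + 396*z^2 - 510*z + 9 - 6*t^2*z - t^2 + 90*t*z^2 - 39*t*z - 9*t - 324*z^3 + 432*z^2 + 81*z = 6*t^2 + 54*t - 324*z^3 + z^2*(90*t + 828) + z*(-6*t^2 - 144*t - 444) - 60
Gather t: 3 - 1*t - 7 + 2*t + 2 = t - 2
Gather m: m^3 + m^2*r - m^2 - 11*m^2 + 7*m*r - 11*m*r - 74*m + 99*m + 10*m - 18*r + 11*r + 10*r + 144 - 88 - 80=m^3 + m^2*(r - 12) + m*(35 - 4*r) + 3*r - 24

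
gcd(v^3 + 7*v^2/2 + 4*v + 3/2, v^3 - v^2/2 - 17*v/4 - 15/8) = v + 3/2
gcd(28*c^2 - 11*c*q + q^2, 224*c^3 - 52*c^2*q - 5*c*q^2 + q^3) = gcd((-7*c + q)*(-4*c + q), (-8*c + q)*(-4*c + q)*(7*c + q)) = -4*c + q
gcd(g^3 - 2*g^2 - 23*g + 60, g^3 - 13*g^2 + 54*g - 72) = g^2 - 7*g + 12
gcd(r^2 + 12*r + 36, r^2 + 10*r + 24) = r + 6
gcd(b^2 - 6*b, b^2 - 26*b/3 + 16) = b - 6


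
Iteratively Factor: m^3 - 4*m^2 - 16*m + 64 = (m - 4)*(m^2 - 16) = (m - 4)*(m + 4)*(m - 4)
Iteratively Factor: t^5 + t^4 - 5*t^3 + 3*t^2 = (t)*(t^4 + t^3 - 5*t^2 + 3*t) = t^2*(t^3 + t^2 - 5*t + 3) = t^2*(t + 3)*(t^2 - 2*t + 1) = t^2*(t - 1)*(t + 3)*(t - 1)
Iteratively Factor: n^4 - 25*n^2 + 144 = (n - 3)*(n^3 + 3*n^2 - 16*n - 48) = (n - 4)*(n - 3)*(n^2 + 7*n + 12) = (n - 4)*(n - 3)*(n + 4)*(n + 3)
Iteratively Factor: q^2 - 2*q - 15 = (q + 3)*(q - 5)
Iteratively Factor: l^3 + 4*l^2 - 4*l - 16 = (l + 2)*(l^2 + 2*l - 8) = (l + 2)*(l + 4)*(l - 2)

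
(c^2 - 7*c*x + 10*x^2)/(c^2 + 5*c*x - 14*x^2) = (c - 5*x)/(c + 7*x)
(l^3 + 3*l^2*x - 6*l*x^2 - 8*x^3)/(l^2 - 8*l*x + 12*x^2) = (-l^2 - 5*l*x - 4*x^2)/(-l + 6*x)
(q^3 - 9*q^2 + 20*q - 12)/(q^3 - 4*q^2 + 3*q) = (q^2 - 8*q + 12)/(q*(q - 3))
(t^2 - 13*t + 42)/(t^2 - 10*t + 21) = (t - 6)/(t - 3)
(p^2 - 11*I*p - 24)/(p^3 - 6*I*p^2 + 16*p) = (p - 3*I)/(p*(p + 2*I))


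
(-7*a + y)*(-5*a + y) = 35*a^2 - 12*a*y + y^2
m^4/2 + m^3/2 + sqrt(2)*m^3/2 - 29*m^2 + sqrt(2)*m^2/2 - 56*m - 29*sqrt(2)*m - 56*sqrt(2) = (m/2 + 1)*(m - 8)*(m + 7)*(m + sqrt(2))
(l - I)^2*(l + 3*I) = l^3 + I*l^2 + 5*l - 3*I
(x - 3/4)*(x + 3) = x^2 + 9*x/4 - 9/4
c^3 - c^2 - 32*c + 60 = (c - 5)*(c - 2)*(c + 6)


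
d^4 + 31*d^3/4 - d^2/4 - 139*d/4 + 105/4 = (d - 5/4)*(d - 1)*(d + 3)*(d + 7)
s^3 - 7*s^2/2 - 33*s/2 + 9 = (s - 6)*(s - 1/2)*(s + 3)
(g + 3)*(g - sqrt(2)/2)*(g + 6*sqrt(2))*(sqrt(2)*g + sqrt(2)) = sqrt(2)*g^4 + 4*sqrt(2)*g^3 + 11*g^3 - 3*sqrt(2)*g^2 + 44*g^2 - 24*sqrt(2)*g + 33*g - 18*sqrt(2)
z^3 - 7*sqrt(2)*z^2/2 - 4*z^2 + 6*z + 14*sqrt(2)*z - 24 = (z - 4)*(z - 2*sqrt(2))*(z - 3*sqrt(2)/2)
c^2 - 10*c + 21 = (c - 7)*(c - 3)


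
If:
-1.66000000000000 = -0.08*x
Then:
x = 20.75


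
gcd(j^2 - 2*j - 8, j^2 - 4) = j + 2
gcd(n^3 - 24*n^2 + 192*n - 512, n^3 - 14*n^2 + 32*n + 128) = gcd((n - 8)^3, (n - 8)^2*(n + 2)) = n^2 - 16*n + 64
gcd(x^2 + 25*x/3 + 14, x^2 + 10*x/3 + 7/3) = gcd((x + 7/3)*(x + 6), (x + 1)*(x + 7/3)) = x + 7/3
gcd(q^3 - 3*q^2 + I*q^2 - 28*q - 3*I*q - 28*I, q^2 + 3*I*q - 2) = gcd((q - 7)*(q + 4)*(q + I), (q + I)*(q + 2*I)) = q + I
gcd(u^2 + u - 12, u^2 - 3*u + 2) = 1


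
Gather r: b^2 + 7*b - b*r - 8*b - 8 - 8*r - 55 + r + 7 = b^2 - b + r*(-b - 7) - 56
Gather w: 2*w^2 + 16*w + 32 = 2*w^2 + 16*w + 32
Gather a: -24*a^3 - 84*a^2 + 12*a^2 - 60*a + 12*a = -24*a^3 - 72*a^2 - 48*a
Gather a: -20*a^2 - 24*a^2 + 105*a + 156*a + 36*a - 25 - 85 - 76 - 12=-44*a^2 + 297*a - 198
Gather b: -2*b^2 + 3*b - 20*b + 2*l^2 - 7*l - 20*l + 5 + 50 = -2*b^2 - 17*b + 2*l^2 - 27*l + 55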